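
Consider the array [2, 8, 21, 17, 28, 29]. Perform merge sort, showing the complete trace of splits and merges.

Merge sort trace:

Split: [2, 8, 21, 17, 28, 29] -> [2, 8, 21] and [17, 28, 29]
  Split: [2, 8, 21] -> [2] and [8, 21]
    Split: [8, 21] -> [8] and [21]
    Merge: [8] + [21] -> [8, 21]
  Merge: [2] + [8, 21] -> [2, 8, 21]
  Split: [17, 28, 29] -> [17] and [28, 29]
    Split: [28, 29] -> [28] and [29]
    Merge: [28] + [29] -> [28, 29]
  Merge: [17] + [28, 29] -> [17, 28, 29]
Merge: [2, 8, 21] + [17, 28, 29] -> [2, 8, 17, 21, 28, 29]

Final sorted array: [2, 8, 17, 21, 28, 29]

The merge sort proceeds by recursively splitting the array and merging sorted halves.
After all merges, the sorted array is [2, 8, 17, 21, 28, 29].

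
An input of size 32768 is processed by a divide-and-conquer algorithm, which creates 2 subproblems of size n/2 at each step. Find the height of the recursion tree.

For divide and conquer with division factor 2:

Problem sizes at each level:
Level 0: 32768
Level 1: 16384
Level 2: 8192
Level 3: 4096
Level 4: 2048
Level 5: 1024
Level 6: 512
Level 7: 256
Level 8: 128
Level 9: 64
Level 10: 32
Level 11: 16
Level 12: 8
Level 13: 4
Level 14: 2
Level 15: 1

The root is level 0 and the size-1 base case is level 15 (the tree spans levels 0 through 15, i.e. 16 levels counting the root), so the depth is the number of divisions: log_2(32768) = 15

The recursion tree depth is log_2(32768) = 15. At each level, the problem size is divided by 2, so it takes 15 divisions to reduce to a base case of size 1. The algorithm makes 2 recursive calls at each level.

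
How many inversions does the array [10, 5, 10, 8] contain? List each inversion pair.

Finding inversions in [10, 5, 10, 8]:

(0, 1): arr[0]=10 > arr[1]=5
(0, 3): arr[0]=10 > arr[3]=8
(2, 3): arr[2]=10 > arr[3]=8

Total inversions: 3

The array has 3 inversion(s): (0,1), (0,3), (2,3). Each pair (i,j) satisfies i < j and arr[i] > arr[j].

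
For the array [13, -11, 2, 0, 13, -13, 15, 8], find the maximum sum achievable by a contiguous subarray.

Using Kadane's algorithm on [13, -11, 2, 0, 13, -13, 15, 8]:

Scanning through the array:
Position 1 (value -11): max_ending_here = 2, max_so_far = 13
Position 2 (value 2): max_ending_here = 4, max_so_far = 13
Position 3 (value 0): max_ending_here = 4, max_so_far = 13
Position 4 (value 13): max_ending_here = 17, max_so_far = 17
Position 5 (value -13): max_ending_here = 4, max_so_far = 17
Position 6 (value 15): max_ending_here = 19, max_so_far = 19
Position 7 (value 8): max_ending_here = 27, max_so_far = 27

Maximum subarray: [13, -11, 2, 0, 13, -13, 15, 8]
Maximum sum: 27

The maximum subarray is [13, -11, 2, 0, 13, -13, 15, 8] with sum 27. This subarray runs from index 0 to index 7.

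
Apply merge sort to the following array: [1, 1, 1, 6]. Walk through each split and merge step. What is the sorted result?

Merge sort trace:

Split: [1, 1, 1, 6] -> [1, 1] and [1, 6]
  Split: [1, 1] -> [1] and [1]
  Merge: [1] + [1] -> [1, 1]
  Split: [1, 6] -> [1] and [6]
  Merge: [1] + [6] -> [1, 6]
Merge: [1, 1] + [1, 6] -> [1, 1, 1, 6]

Final sorted array: [1, 1, 1, 6]

The merge sort proceeds by recursively splitting the array and merging sorted halves.
After all merges, the sorted array is [1, 1, 1, 6].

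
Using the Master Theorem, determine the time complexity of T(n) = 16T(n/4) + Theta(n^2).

Master Theorem for T(n) = 16T(n/4) + O(n^2):

a = 16, b = 4, c = 2
log_b(a) = log_4(16) = 2.0000

Case 2: c = 2 = log_4(16) = 2.0000
T(n) = O(n^2 log n) = O(n^2 log n)

For T(n) = 16T(n/4) + O(n^2): log_4(16) = 2.0000. This is Case 2 of the Master Theorem (c = log_b(a), equal work at all levels), giving O(n^2 log n).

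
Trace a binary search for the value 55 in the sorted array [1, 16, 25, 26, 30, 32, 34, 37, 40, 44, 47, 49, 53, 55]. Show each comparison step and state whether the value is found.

Binary search for 55 in [1, 16, 25, 26, 30, 32, 34, 37, 40, 44, 47, 49, 53, 55]:

lo=0, hi=13, mid=6, arr[mid]=34 -> 34 < 55, search right half
lo=7, hi=13, mid=10, arr[mid]=47 -> 47 < 55, search right half
lo=11, hi=13, mid=12, arr[mid]=53 -> 53 < 55, search right half
lo=13, hi=13, mid=13, arr[mid]=55 -> Found target at index 13!

Binary search finds 55 at index 13 after 4 comparisons. The search repeatedly halves the search space by comparing with the middle element.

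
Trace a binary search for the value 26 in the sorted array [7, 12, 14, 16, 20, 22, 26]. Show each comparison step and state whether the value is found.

Binary search for 26 in [7, 12, 14, 16, 20, 22, 26]:

lo=0, hi=6, mid=3, arr[mid]=16 -> 16 < 26, search right half
lo=4, hi=6, mid=5, arr[mid]=22 -> 22 < 26, search right half
lo=6, hi=6, mid=6, arr[mid]=26 -> Found target at index 6!

Binary search finds 26 at index 6 after 3 comparisons. The search repeatedly halves the search space by comparing with the middle element.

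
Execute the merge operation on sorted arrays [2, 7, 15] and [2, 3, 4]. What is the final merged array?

Merging process:

Compare 2 vs 2: take 2 from left. Merged: [2]
Compare 7 vs 2: take 2 from right. Merged: [2, 2]
Compare 7 vs 3: take 3 from right. Merged: [2, 2, 3]
Compare 7 vs 4: take 4 from right. Merged: [2, 2, 3, 4]
Append remaining from left: [7, 15]. Merged: [2, 2, 3, 4, 7, 15]

Final merged array: [2, 2, 3, 4, 7, 15]
Total comparisons: 4

The merged array is [2, 2, 3, 4, 7, 15], requiring 4 comparisons. The merge step runs in O(n) time where n is the total number of elements.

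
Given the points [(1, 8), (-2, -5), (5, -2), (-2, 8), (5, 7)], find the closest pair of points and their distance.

Computing all pairwise distances among 5 points:

d((1, 8), (-2, -5)) = 13.3417
d((1, 8), (5, -2)) = 10.7703
d((1, 8), (-2, 8)) = 3.0 <-- minimum
d((1, 8), (5, 7)) = 4.1231
d((-2, -5), (5, -2)) = 7.6158
d((-2, -5), (-2, 8)) = 13.0
d((-2, -5), (5, 7)) = 13.8924
d((5, -2), (-2, 8)) = 12.2066
d((5, -2), (5, 7)) = 9.0
d((-2, 8), (5, 7)) = 7.0711

Closest pair: (1, 8) and (-2, 8) with distance 3.0

The closest pair is (1, 8) and (-2, 8) with Euclidean distance 3.0. For 5 points, brute-force pairwise comparison is shown above. For large n, the divide-and-conquer algorithm (sort by x, recurse on halves, check the dividing strip) achieves O(n log n).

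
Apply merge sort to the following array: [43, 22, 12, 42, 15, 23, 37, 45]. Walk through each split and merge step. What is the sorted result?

Merge sort trace:

Split: [43, 22, 12, 42, 15, 23, 37, 45] -> [43, 22, 12, 42] and [15, 23, 37, 45]
  Split: [43, 22, 12, 42] -> [43, 22] and [12, 42]
    Split: [43, 22] -> [43] and [22]
    Merge: [43] + [22] -> [22, 43]
    Split: [12, 42] -> [12] and [42]
    Merge: [12] + [42] -> [12, 42]
  Merge: [22, 43] + [12, 42] -> [12, 22, 42, 43]
  Split: [15, 23, 37, 45] -> [15, 23] and [37, 45]
    Split: [15, 23] -> [15] and [23]
    Merge: [15] + [23] -> [15, 23]
    Split: [37, 45] -> [37] and [45]
    Merge: [37] + [45] -> [37, 45]
  Merge: [15, 23] + [37, 45] -> [15, 23, 37, 45]
Merge: [12, 22, 42, 43] + [15, 23, 37, 45] -> [12, 15, 22, 23, 37, 42, 43, 45]

Final sorted array: [12, 15, 22, 23, 37, 42, 43, 45]

The merge sort proceeds by recursively splitting the array and merging sorted halves.
After all merges, the sorted array is [12, 15, 22, 23, 37, 42, 43, 45].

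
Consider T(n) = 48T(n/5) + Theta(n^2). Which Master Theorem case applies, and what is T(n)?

Master Theorem for T(n) = 48T(n/5) + O(n^2):

a = 48, b = 5, c = 2
log_b(a) = log_5(48) = 2.4053

Case 1: c = 2 < log_5(48) = 2.4053
T(n) = O(n^(log_5 48))

For T(n) = 48T(n/5) + O(n^2): log_5(48) = 2.4053. This is Case 1 of the Master Theorem (c < log_b(a), work dominated by leaves), giving O(n^(log_5 48)).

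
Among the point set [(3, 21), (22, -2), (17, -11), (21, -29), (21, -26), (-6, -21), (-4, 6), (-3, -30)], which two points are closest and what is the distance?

Computing all pairwise distances among 8 points:

d((3, 21), (22, -2)) = 29.8329
d((3, 21), (17, -11)) = 34.9285
d((3, 21), (21, -29)) = 53.1413
d((3, 21), (21, -26)) = 50.3289
d((3, 21), (-6, -21)) = 42.9535
d((3, 21), (-4, 6)) = 16.5529
d((3, 21), (-3, -30)) = 51.3517
d((22, -2), (17, -11)) = 10.2956
d((22, -2), (21, -29)) = 27.0185
d((22, -2), (21, -26)) = 24.0208
d((22, -2), (-6, -21)) = 33.8378
d((22, -2), (-4, 6)) = 27.2029
d((22, -2), (-3, -30)) = 37.5366
d((17, -11), (21, -29)) = 18.4391
d((17, -11), (21, -26)) = 15.5242
d((17, -11), (-6, -21)) = 25.0799
d((17, -11), (-4, 6)) = 27.0185
d((17, -11), (-3, -30)) = 27.5862
d((21, -29), (21, -26)) = 3.0 <-- minimum
d((21, -29), (-6, -21)) = 28.1603
d((21, -29), (-4, 6)) = 43.0116
d((21, -29), (-3, -30)) = 24.0208
d((21, -26), (-6, -21)) = 27.4591
d((21, -26), (-4, 6)) = 40.6079
d((21, -26), (-3, -30)) = 24.3311
d((-6, -21), (-4, 6)) = 27.074
d((-6, -21), (-3, -30)) = 9.4868
d((-4, 6), (-3, -30)) = 36.0139

Closest pair: (21, -29) and (21, -26) with distance 3.0

The closest pair is (21, -29) and (21, -26) with Euclidean distance 3.0. For 8 points, brute-force pairwise comparison is shown above. For large n, the divide-and-conquer algorithm (sort by x, recurse on halves, check the dividing strip) achieves O(n log n).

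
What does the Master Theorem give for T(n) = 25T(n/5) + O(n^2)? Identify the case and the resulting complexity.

Master Theorem for T(n) = 25T(n/5) + O(n^2):

a = 25, b = 5, c = 2
log_b(a) = log_5(25) = 2.0000

Case 2: c = 2 = log_5(25) = 2.0000
T(n) = O(n^2 log n) = O(n^2 log n)

For T(n) = 25T(n/5) + O(n^2): log_5(25) = 2.0000. This is Case 2 of the Master Theorem (c = log_b(a), equal work at all levels), giving O(n^2 log n).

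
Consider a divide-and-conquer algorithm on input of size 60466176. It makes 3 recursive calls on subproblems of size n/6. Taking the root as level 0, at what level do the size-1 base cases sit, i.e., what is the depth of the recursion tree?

For divide and conquer with division factor 6:

Problem sizes at each level:
Level 0: 60466176
Level 1: 10077696
Level 2: 1679616
Level 3: 279936
Level 4: 46656
Level 5: 7776
Level 6: 1296
Level 7: 216
Level 8: 36
Level 9: 6
Level 10: 1

The root is level 0 and the size-1 base case is level 10 (the tree spans levels 0 through 10, i.e. 11 levels counting the root), so the depth is the number of divisions: log_6(60466176) = 10

The recursion tree depth is log_6(60466176) = 10. At each level, the problem size is divided by 6, so it takes 10 divisions to reduce to a base case of size 1. The algorithm makes 3 recursive calls at each level.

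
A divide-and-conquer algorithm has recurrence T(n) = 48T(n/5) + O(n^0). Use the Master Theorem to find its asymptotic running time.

Master Theorem for T(n) = 48T(n/5) + O(n^0):

a = 48, b = 5, c = 0
log_b(a) = log_5(48) = 2.4053

Case 1: c = 0 < log_5(48) = 2.4053
T(n) = O(n^(log_5 48))

For T(n) = 48T(n/5) + O(n^0): log_5(48) = 2.4053. This is Case 1 of the Master Theorem (c < log_b(a), work dominated by leaves), giving O(n^(log_5 48)).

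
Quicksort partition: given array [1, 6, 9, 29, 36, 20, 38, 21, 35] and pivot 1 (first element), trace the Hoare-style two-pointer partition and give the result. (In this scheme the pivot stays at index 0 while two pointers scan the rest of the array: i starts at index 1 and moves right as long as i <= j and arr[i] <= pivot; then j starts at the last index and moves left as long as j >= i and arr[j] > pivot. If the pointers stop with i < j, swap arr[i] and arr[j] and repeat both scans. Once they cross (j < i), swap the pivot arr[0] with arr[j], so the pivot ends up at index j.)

Hoare-style two-pointer partition with pivot = 1:

Initial array: [1, 6, 9, 29, 36, 20, 38, 21, 35]

Pointers start at i = 1, j = 8.
i ends at 1, j ends at 0: the pointers have crossed (j < i), so scanning stops.

j = 0, so swapping arr[0] with arr[j] leaves the pivot at position 0: [1, 6, 9, 29, 36, 20, 38, 21, 35]
Pivot position: 0

After partitioning with pivot 1, the array becomes [1, 6, 9, 29, 36, 20, 38, 21, 35]. The pivot is placed at index 0. All elements to the left of the pivot are <= 1, and all elements to the right are > 1.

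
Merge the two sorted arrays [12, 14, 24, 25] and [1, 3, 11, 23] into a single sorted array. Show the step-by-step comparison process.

Merging process:

Compare 12 vs 1: take 1 from right. Merged: [1]
Compare 12 vs 3: take 3 from right. Merged: [1, 3]
Compare 12 vs 11: take 11 from right. Merged: [1, 3, 11]
Compare 12 vs 23: take 12 from left. Merged: [1, 3, 11, 12]
Compare 14 vs 23: take 14 from left. Merged: [1, 3, 11, 12, 14]
Compare 24 vs 23: take 23 from right. Merged: [1, 3, 11, 12, 14, 23]
Append remaining from left: [24, 25]. Merged: [1, 3, 11, 12, 14, 23, 24, 25]

Final merged array: [1, 3, 11, 12, 14, 23, 24, 25]
Total comparisons: 6

The merged array is [1, 3, 11, 12, 14, 23, 24, 25], requiring 6 comparisons. The merge step runs in O(n) time where n is the total number of elements.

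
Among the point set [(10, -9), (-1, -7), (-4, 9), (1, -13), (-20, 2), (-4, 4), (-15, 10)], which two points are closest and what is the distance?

Computing all pairwise distances among 7 points:

d((10, -9), (-1, -7)) = 11.1803
d((10, -9), (-4, 9)) = 22.8035
d((10, -9), (1, -13)) = 9.8489
d((10, -9), (-20, 2)) = 31.9531
d((10, -9), (-4, 4)) = 19.105
d((10, -9), (-15, 10)) = 31.4006
d((-1, -7), (-4, 9)) = 16.2788
d((-1, -7), (1, -13)) = 6.3246
d((-1, -7), (-20, 2)) = 21.0238
d((-1, -7), (-4, 4)) = 11.4018
d((-1, -7), (-15, 10)) = 22.0227
d((-4, 9), (1, -13)) = 22.561
d((-4, 9), (-20, 2)) = 17.4642
d((-4, 9), (-4, 4)) = 5.0 <-- minimum
d((-4, 9), (-15, 10)) = 11.0454
d((1, -13), (-20, 2)) = 25.807
d((1, -13), (-4, 4)) = 17.72
d((1, -13), (-15, 10)) = 28.0179
d((-20, 2), (-4, 4)) = 16.1245
d((-20, 2), (-15, 10)) = 9.434
d((-4, 4), (-15, 10)) = 12.53

Closest pair: (-4, 9) and (-4, 4) with distance 5.0

The closest pair is (-4, 9) and (-4, 4) with Euclidean distance 5.0. For 7 points, brute-force pairwise comparison is shown above. For large n, the divide-and-conquer algorithm (sort by x, recurse on halves, check the dividing strip) achieves O(n log n).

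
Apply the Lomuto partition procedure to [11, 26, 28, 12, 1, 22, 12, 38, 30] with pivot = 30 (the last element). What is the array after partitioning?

Lomuto partition with pivot = 30:

Initial array: [11, 26, 28, 12, 1, 22, 12, 38, 30]

arr[0]=11 <= 30: swap with position 0, array becomes [11, 26, 28, 12, 1, 22, 12, 38, 30]
arr[1]=26 <= 30: swap with position 1, array becomes [11, 26, 28, 12, 1, 22, 12, 38, 30]
arr[2]=28 <= 30: swap with position 2, array becomes [11, 26, 28, 12, 1, 22, 12, 38, 30]
arr[3]=12 <= 30: swap with position 3, array becomes [11, 26, 28, 12, 1, 22, 12, 38, 30]
arr[4]=1 <= 30: swap with position 4, array becomes [11, 26, 28, 12, 1, 22, 12, 38, 30]
arr[5]=22 <= 30: swap with position 5, array becomes [11, 26, 28, 12, 1, 22, 12, 38, 30]
arr[6]=12 <= 30: swap with position 6, array becomes [11, 26, 28, 12, 1, 22, 12, 38, 30]
arr[7]=38 > 30: no swap

Place pivot at position 7: [11, 26, 28, 12, 1, 22, 12, 30, 38]
Pivot position: 7

After partitioning with pivot 30, the array becomes [11, 26, 28, 12, 1, 22, 12, 30, 38]. The pivot is placed at index 7. All elements to the left of the pivot are <= 30, and all elements to the right are > 30.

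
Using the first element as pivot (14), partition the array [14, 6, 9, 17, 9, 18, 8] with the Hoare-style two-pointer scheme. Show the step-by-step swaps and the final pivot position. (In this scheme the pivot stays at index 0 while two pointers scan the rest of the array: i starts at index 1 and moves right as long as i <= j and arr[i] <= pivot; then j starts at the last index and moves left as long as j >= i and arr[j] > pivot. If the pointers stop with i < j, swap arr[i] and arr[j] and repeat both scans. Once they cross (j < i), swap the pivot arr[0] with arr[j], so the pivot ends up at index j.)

Hoare-style two-pointer partition with pivot = 14:

Initial array: [14, 6, 9, 17, 9, 18, 8]

Pointers start at i = 1, j = 6.
i stops at index 3 (arr[3]=17 > 14), j stops at index 6 (arr[6]=8 <= 14): swap arr[3] and arr[6], array becomes [14, 6, 9, 8, 9, 18, 17]
i ends at 5, j ends at 4: the pointers have crossed (j < i), so scanning stops.

Swap pivot arr[0] with arr[4] to place pivot at position 4: [9, 6, 9, 8, 14, 18, 17]
Pivot position: 4

After partitioning with pivot 14, the array becomes [9, 6, 9, 8, 14, 18, 17]. The pivot is placed at index 4. All elements to the left of the pivot are <= 14, and all elements to the right are > 14.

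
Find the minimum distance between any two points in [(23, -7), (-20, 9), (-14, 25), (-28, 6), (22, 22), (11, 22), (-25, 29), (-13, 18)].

Computing all pairwise distances among 8 points:

d((23, -7), (-20, 9)) = 45.8803
d((23, -7), (-14, 25)) = 48.9183
d((23, -7), (-28, 6)) = 52.6308
d((23, -7), (22, 22)) = 29.0172
d((23, -7), (11, 22)) = 31.3847
d((23, -7), (-25, 29)) = 60.0
d((23, -7), (-13, 18)) = 43.8292
d((-20, 9), (-14, 25)) = 17.088
d((-20, 9), (-28, 6)) = 8.544
d((-20, 9), (22, 22)) = 43.9659
d((-20, 9), (11, 22)) = 33.6155
d((-20, 9), (-25, 29)) = 20.6155
d((-20, 9), (-13, 18)) = 11.4018
d((-14, 25), (-28, 6)) = 23.6008
d((-14, 25), (22, 22)) = 36.1248
d((-14, 25), (11, 22)) = 25.1794
d((-14, 25), (-25, 29)) = 11.7047
d((-14, 25), (-13, 18)) = 7.0711 <-- minimum
d((-28, 6), (22, 22)) = 52.4976
d((-28, 6), (11, 22)) = 42.1545
d((-28, 6), (-25, 29)) = 23.1948
d((-28, 6), (-13, 18)) = 19.2094
d((22, 22), (11, 22)) = 11.0
d((22, 22), (-25, 29)) = 47.5184
d((22, 22), (-13, 18)) = 35.2278
d((11, 22), (-25, 29)) = 36.6742
d((11, 22), (-13, 18)) = 24.3311
d((-25, 29), (-13, 18)) = 16.2788

Closest pair: (-14, 25) and (-13, 18) with distance 7.0711

The closest pair is (-14, 25) and (-13, 18) with Euclidean distance 7.0711. For 8 points, brute-force pairwise comparison is shown above. For large n, the divide-and-conquer algorithm (sort by x, recurse on halves, check the dividing strip) achieves O(n log n).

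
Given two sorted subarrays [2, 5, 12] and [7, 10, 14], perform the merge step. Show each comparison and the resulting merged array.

Merging process:

Compare 2 vs 7: take 2 from left. Merged: [2]
Compare 5 vs 7: take 5 from left. Merged: [2, 5]
Compare 12 vs 7: take 7 from right. Merged: [2, 5, 7]
Compare 12 vs 10: take 10 from right. Merged: [2, 5, 7, 10]
Compare 12 vs 14: take 12 from left. Merged: [2, 5, 7, 10, 12]
Append remaining from right: [14]. Merged: [2, 5, 7, 10, 12, 14]

Final merged array: [2, 5, 7, 10, 12, 14]
Total comparisons: 5

The merged array is [2, 5, 7, 10, 12, 14], requiring 5 comparisons. The merge step runs in O(n) time where n is the total number of elements.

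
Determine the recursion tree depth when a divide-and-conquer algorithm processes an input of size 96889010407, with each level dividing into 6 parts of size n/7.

For divide and conquer with division factor 7:

Problem sizes at each level:
Level 0: 96889010407
Level 1: 13841287201
Level 2: 1977326743
Level 3: 282475249
Level 4: 40353607
Level 5: 5764801
Level 6: 823543
Level 7: 117649
Level 8: 16807
Level 9: 2401
Level 10: 343
Level 11: 49
Level 12: 7
Level 13: 1

The root is level 0 and the size-1 base case is level 13 (the tree spans levels 0 through 13, i.e. 14 levels counting the root), so the depth is the number of divisions: log_7(96889010407) = 13

The recursion tree depth is log_7(96889010407) = 13. At each level, the problem size is divided by 7, so it takes 13 divisions to reduce to a base case of size 1. The algorithm makes 6 recursive calls at each level.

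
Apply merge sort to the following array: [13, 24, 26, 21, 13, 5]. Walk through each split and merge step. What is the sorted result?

Merge sort trace:

Split: [13, 24, 26, 21, 13, 5] -> [13, 24, 26] and [21, 13, 5]
  Split: [13, 24, 26] -> [13] and [24, 26]
    Split: [24, 26] -> [24] and [26]
    Merge: [24] + [26] -> [24, 26]
  Merge: [13] + [24, 26] -> [13, 24, 26]
  Split: [21, 13, 5] -> [21] and [13, 5]
    Split: [13, 5] -> [13] and [5]
    Merge: [13] + [5] -> [5, 13]
  Merge: [21] + [5, 13] -> [5, 13, 21]
Merge: [13, 24, 26] + [5, 13, 21] -> [5, 13, 13, 21, 24, 26]

Final sorted array: [5, 13, 13, 21, 24, 26]

The merge sort proceeds by recursively splitting the array and merging sorted halves.
After all merges, the sorted array is [5, 13, 13, 21, 24, 26].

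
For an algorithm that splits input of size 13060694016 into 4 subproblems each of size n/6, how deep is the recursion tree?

For divide and conquer with division factor 6:

Problem sizes at each level:
Level 0: 13060694016
Level 1: 2176782336
Level 2: 362797056
Level 3: 60466176
Level 4: 10077696
Level 5: 1679616
Level 6: 279936
Level 7: 46656
Level 8: 7776
Level 9: 1296
Level 10: 216
Level 11: 36
Level 12: 6
Level 13: 1

The root is level 0 and the size-1 base case is level 13 (the tree spans levels 0 through 13, i.e. 14 levels counting the root), so the depth is the number of divisions: log_6(13060694016) = 13

The recursion tree depth is log_6(13060694016) = 13. At each level, the problem size is divided by 6, so it takes 13 divisions to reduce to a base case of size 1. The algorithm makes 4 recursive calls at each level.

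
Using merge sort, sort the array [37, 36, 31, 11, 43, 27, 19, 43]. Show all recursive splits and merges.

Merge sort trace:

Split: [37, 36, 31, 11, 43, 27, 19, 43] -> [37, 36, 31, 11] and [43, 27, 19, 43]
  Split: [37, 36, 31, 11] -> [37, 36] and [31, 11]
    Split: [37, 36] -> [37] and [36]
    Merge: [37] + [36] -> [36, 37]
    Split: [31, 11] -> [31] and [11]
    Merge: [31] + [11] -> [11, 31]
  Merge: [36, 37] + [11, 31] -> [11, 31, 36, 37]
  Split: [43, 27, 19, 43] -> [43, 27] and [19, 43]
    Split: [43, 27] -> [43] and [27]
    Merge: [43] + [27] -> [27, 43]
    Split: [19, 43] -> [19] and [43]
    Merge: [19] + [43] -> [19, 43]
  Merge: [27, 43] + [19, 43] -> [19, 27, 43, 43]
Merge: [11, 31, 36, 37] + [19, 27, 43, 43] -> [11, 19, 27, 31, 36, 37, 43, 43]

Final sorted array: [11, 19, 27, 31, 36, 37, 43, 43]

The merge sort proceeds by recursively splitting the array and merging sorted halves.
After all merges, the sorted array is [11, 19, 27, 31, 36, 37, 43, 43].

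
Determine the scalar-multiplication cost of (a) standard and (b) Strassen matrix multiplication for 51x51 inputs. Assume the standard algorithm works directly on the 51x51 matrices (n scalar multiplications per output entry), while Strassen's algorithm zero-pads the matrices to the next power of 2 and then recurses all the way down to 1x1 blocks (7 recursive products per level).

Matrix multiplication for 51x51 matrices:

Strassen's algorithm requires power-of-2 dimensions. Pad 51x51 to 64x64 (next power of 2).

Standard algorithm: 51^3 = 132651 multiplications
Strassen's algorithm: 7^(log2(64)) = 7^6 = 117649 multiplications
Savings: 132651 - 117649 = 15002 multiplications

Standard: 132651 multiplications (51^3). Strassen: 117649 multiplications (7^6, after padding to 64x64). Strassen reduces 8 recursive multiplications to 7 at each level.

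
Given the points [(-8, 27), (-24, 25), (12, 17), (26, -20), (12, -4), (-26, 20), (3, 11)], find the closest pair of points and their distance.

Computing all pairwise distances among 7 points:

d((-8, 27), (-24, 25)) = 16.1245
d((-8, 27), (12, 17)) = 22.3607
d((-8, 27), (26, -20)) = 58.0086
d((-8, 27), (12, -4)) = 36.8917
d((-8, 27), (-26, 20)) = 19.3132
d((-8, 27), (3, 11)) = 19.4165
d((-24, 25), (12, 17)) = 36.8782
d((-24, 25), (26, -20)) = 67.2681
d((-24, 25), (12, -4)) = 46.2277
d((-24, 25), (-26, 20)) = 5.3852 <-- minimum
d((-24, 25), (3, 11)) = 30.4138
d((12, 17), (26, -20)) = 39.5601
d((12, 17), (12, -4)) = 21.0
d((12, 17), (-26, 20)) = 38.1182
d((12, 17), (3, 11)) = 10.8167
d((26, -20), (12, -4)) = 21.2603
d((26, -20), (-26, 20)) = 65.6049
d((26, -20), (3, 11)) = 38.6005
d((12, -4), (-26, 20)) = 44.9444
d((12, -4), (3, 11)) = 17.4929
d((-26, 20), (3, 11)) = 30.3645

Closest pair: (-24, 25) and (-26, 20) with distance 5.3852

The closest pair is (-24, 25) and (-26, 20) with Euclidean distance 5.3852. For 7 points, brute-force pairwise comparison is shown above. For large n, the divide-and-conquer algorithm (sort by x, recurse on halves, check the dividing strip) achieves O(n log n).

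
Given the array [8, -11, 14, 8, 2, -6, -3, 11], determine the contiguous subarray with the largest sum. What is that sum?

Using Kadane's algorithm on [8, -11, 14, 8, 2, -6, -3, 11]:

Scanning through the array:
Position 1 (value -11): max_ending_here = -3, max_so_far = 8
Position 2 (value 14): max_ending_here = 14, max_so_far = 14
Position 3 (value 8): max_ending_here = 22, max_so_far = 22
Position 4 (value 2): max_ending_here = 24, max_so_far = 24
Position 5 (value -6): max_ending_here = 18, max_so_far = 24
Position 6 (value -3): max_ending_here = 15, max_so_far = 24
Position 7 (value 11): max_ending_here = 26, max_so_far = 26

Maximum subarray: [14, 8, 2, -6, -3, 11]
Maximum sum: 26

The maximum subarray is [14, 8, 2, -6, -3, 11] with sum 26. This subarray runs from index 2 to index 7.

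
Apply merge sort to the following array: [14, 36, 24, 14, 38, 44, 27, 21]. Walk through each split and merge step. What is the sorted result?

Merge sort trace:

Split: [14, 36, 24, 14, 38, 44, 27, 21] -> [14, 36, 24, 14] and [38, 44, 27, 21]
  Split: [14, 36, 24, 14] -> [14, 36] and [24, 14]
    Split: [14, 36] -> [14] and [36]
    Merge: [14] + [36] -> [14, 36]
    Split: [24, 14] -> [24] and [14]
    Merge: [24] + [14] -> [14, 24]
  Merge: [14, 36] + [14, 24] -> [14, 14, 24, 36]
  Split: [38, 44, 27, 21] -> [38, 44] and [27, 21]
    Split: [38, 44] -> [38] and [44]
    Merge: [38] + [44] -> [38, 44]
    Split: [27, 21] -> [27] and [21]
    Merge: [27] + [21] -> [21, 27]
  Merge: [38, 44] + [21, 27] -> [21, 27, 38, 44]
Merge: [14, 14, 24, 36] + [21, 27, 38, 44] -> [14, 14, 21, 24, 27, 36, 38, 44]

Final sorted array: [14, 14, 21, 24, 27, 36, 38, 44]

The merge sort proceeds by recursively splitting the array and merging sorted halves.
After all merges, the sorted array is [14, 14, 21, 24, 27, 36, 38, 44].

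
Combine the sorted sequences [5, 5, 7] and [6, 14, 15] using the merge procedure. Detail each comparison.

Merging process:

Compare 5 vs 6: take 5 from left. Merged: [5]
Compare 5 vs 6: take 5 from left. Merged: [5, 5]
Compare 7 vs 6: take 6 from right. Merged: [5, 5, 6]
Compare 7 vs 14: take 7 from left. Merged: [5, 5, 6, 7]
Append remaining from right: [14, 15]. Merged: [5, 5, 6, 7, 14, 15]

Final merged array: [5, 5, 6, 7, 14, 15]
Total comparisons: 4

The merged array is [5, 5, 6, 7, 14, 15], requiring 4 comparisons. The merge step runs in O(n) time where n is the total number of elements.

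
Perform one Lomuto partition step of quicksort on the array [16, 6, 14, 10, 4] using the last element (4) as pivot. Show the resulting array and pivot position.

Lomuto partition with pivot = 4:

Initial array: [16, 6, 14, 10, 4]

arr[0]=16 > 4: no swap
arr[1]=6 > 4: no swap
arr[2]=14 > 4: no swap
arr[3]=10 > 4: no swap

Place pivot at position 0: [4, 6, 14, 10, 16]
Pivot position: 0

After partitioning with pivot 4, the array becomes [4, 6, 14, 10, 16]. The pivot is placed at index 0. All elements to the left of the pivot are <= 4, and all elements to the right are > 4.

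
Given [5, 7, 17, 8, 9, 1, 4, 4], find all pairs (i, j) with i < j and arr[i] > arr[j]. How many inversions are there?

Finding inversions in [5, 7, 17, 8, 9, 1, 4, 4]:

(0, 5): arr[0]=5 > arr[5]=1
(0, 6): arr[0]=5 > arr[6]=4
(0, 7): arr[0]=5 > arr[7]=4
(1, 5): arr[1]=7 > arr[5]=1
(1, 6): arr[1]=7 > arr[6]=4
(1, 7): arr[1]=7 > arr[7]=4
(2, 3): arr[2]=17 > arr[3]=8
(2, 4): arr[2]=17 > arr[4]=9
(2, 5): arr[2]=17 > arr[5]=1
(2, 6): arr[2]=17 > arr[6]=4
(2, 7): arr[2]=17 > arr[7]=4
(3, 5): arr[3]=8 > arr[5]=1
(3, 6): arr[3]=8 > arr[6]=4
(3, 7): arr[3]=8 > arr[7]=4
(4, 5): arr[4]=9 > arr[5]=1
(4, 6): arr[4]=9 > arr[6]=4
(4, 7): arr[4]=9 > arr[7]=4

Total inversions: 17

The array has 17 inversion(s): (0,5), (0,6), (0,7), (1,5), (1,6), (1,7), (2,3), (2,4), (2,5), (2,6), (2,7), (3,5), (3,6), (3,7), (4,5), (4,6), (4,7). Each pair (i,j) satisfies i < j and arr[i] > arr[j].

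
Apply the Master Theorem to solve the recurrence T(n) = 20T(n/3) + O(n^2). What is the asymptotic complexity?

Master Theorem for T(n) = 20T(n/3) + O(n^2):

a = 20, b = 3, c = 2
log_b(a) = log_3(20) = 2.7268

Case 1: c = 2 < log_3(20) = 2.7268
T(n) = O(n^(log_3 20))

For T(n) = 20T(n/3) + O(n^2): log_3(20) = 2.7268. This is Case 1 of the Master Theorem (c < log_b(a), work dominated by leaves), giving O(n^(log_3 20)).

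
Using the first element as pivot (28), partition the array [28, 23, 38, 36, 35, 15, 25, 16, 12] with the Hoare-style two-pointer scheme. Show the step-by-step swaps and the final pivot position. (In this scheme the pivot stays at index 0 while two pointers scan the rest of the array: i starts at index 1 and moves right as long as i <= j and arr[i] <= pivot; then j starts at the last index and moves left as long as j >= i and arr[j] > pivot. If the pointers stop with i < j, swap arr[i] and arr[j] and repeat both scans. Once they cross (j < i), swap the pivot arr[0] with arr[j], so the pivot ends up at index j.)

Hoare-style two-pointer partition with pivot = 28:

Initial array: [28, 23, 38, 36, 35, 15, 25, 16, 12]

Pointers start at i = 1, j = 8.
i stops at index 2 (arr[2]=38 > 28), j stops at index 8 (arr[8]=12 <= 28): swap arr[2] and arr[8], array becomes [28, 23, 12, 36, 35, 15, 25, 16, 38]
i stops at index 3 (arr[3]=36 > 28), j stops at index 7 (arr[7]=16 <= 28): swap arr[3] and arr[7], array becomes [28, 23, 12, 16, 35, 15, 25, 36, 38]
i stops at index 4 (arr[4]=35 > 28), j stops at index 6 (arr[6]=25 <= 28): swap arr[4] and arr[6], array becomes [28, 23, 12, 16, 25, 15, 35, 36, 38]
i ends at 6, j ends at 5: the pointers have crossed (j < i), so scanning stops.

Swap pivot arr[0] with arr[5] to place pivot at position 5: [15, 23, 12, 16, 25, 28, 35, 36, 38]
Pivot position: 5

After partitioning with pivot 28, the array becomes [15, 23, 12, 16, 25, 28, 35, 36, 38]. The pivot is placed at index 5. All elements to the left of the pivot are <= 28, and all elements to the right are > 28.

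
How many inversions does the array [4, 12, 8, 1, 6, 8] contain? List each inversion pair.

Finding inversions in [4, 12, 8, 1, 6, 8]:

(0, 3): arr[0]=4 > arr[3]=1
(1, 2): arr[1]=12 > arr[2]=8
(1, 3): arr[1]=12 > arr[3]=1
(1, 4): arr[1]=12 > arr[4]=6
(1, 5): arr[1]=12 > arr[5]=8
(2, 3): arr[2]=8 > arr[3]=1
(2, 4): arr[2]=8 > arr[4]=6

Total inversions: 7

The array has 7 inversion(s): (0,3), (1,2), (1,3), (1,4), (1,5), (2,3), (2,4). Each pair (i,j) satisfies i < j and arr[i] > arr[j].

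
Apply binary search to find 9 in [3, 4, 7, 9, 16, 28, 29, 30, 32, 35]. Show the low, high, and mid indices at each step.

Binary search for 9 in [3, 4, 7, 9, 16, 28, 29, 30, 32, 35]:

lo=0, hi=9, mid=4, arr[mid]=16 -> 16 > 9, search left half
lo=0, hi=3, mid=1, arr[mid]=4 -> 4 < 9, search right half
lo=2, hi=3, mid=2, arr[mid]=7 -> 7 < 9, search right half
lo=3, hi=3, mid=3, arr[mid]=9 -> Found target at index 3!

Binary search finds 9 at index 3 after 4 comparisons. The search repeatedly halves the search space by comparing with the middle element.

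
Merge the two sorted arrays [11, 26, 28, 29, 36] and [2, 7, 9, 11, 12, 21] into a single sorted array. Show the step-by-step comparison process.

Merging process:

Compare 11 vs 2: take 2 from right. Merged: [2]
Compare 11 vs 7: take 7 from right. Merged: [2, 7]
Compare 11 vs 9: take 9 from right. Merged: [2, 7, 9]
Compare 11 vs 11: take 11 from left. Merged: [2, 7, 9, 11]
Compare 26 vs 11: take 11 from right. Merged: [2, 7, 9, 11, 11]
Compare 26 vs 12: take 12 from right. Merged: [2, 7, 9, 11, 11, 12]
Compare 26 vs 21: take 21 from right. Merged: [2, 7, 9, 11, 11, 12, 21]
Append remaining from left: [26, 28, 29, 36]. Merged: [2, 7, 9, 11, 11, 12, 21, 26, 28, 29, 36]

Final merged array: [2, 7, 9, 11, 11, 12, 21, 26, 28, 29, 36]
Total comparisons: 7

The merged array is [2, 7, 9, 11, 11, 12, 21, 26, 28, 29, 36], requiring 7 comparisons. The merge step runs in O(n) time where n is the total number of elements.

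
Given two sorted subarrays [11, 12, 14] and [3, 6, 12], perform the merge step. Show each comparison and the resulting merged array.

Merging process:

Compare 11 vs 3: take 3 from right. Merged: [3]
Compare 11 vs 6: take 6 from right. Merged: [3, 6]
Compare 11 vs 12: take 11 from left. Merged: [3, 6, 11]
Compare 12 vs 12: take 12 from left. Merged: [3, 6, 11, 12]
Compare 14 vs 12: take 12 from right. Merged: [3, 6, 11, 12, 12]
Append remaining from left: [14]. Merged: [3, 6, 11, 12, 12, 14]

Final merged array: [3, 6, 11, 12, 12, 14]
Total comparisons: 5

The merged array is [3, 6, 11, 12, 12, 14], requiring 5 comparisons. The merge step runs in O(n) time where n is the total number of elements.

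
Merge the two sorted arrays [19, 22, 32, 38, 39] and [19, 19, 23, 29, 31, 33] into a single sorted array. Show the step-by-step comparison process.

Merging process:

Compare 19 vs 19: take 19 from left. Merged: [19]
Compare 22 vs 19: take 19 from right. Merged: [19, 19]
Compare 22 vs 19: take 19 from right. Merged: [19, 19, 19]
Compare 22 vs 23: take 22 from left. Merged: [19, 19, 19, 22]
Compare 32 vs 23: take 23 from right. Merged: [19, 19, 19, 22, 23]
Compare 32 vs 29: take 29 from right. Merged: [19, 19, 19, 22, 23, 29]
Compare 32 vs 31: take 31 from right. Merged: [19, 19, 19, 22, 23, 29, 31]
Compare 32 vs 33: take 32 from left. Merged: [19, 19, 19, 22, 23, 29, 31, 32]
Compare 38 vs 33: take 33 from right. Merged: [19, 19, 19, 22, 23, 29, 31, 32, 33]
Append remaining from left: [38, 39]. Merged: [19, 19, 19, 22, 23, 29, 31, 32, 33, 38, 39]

Final merged array: [19, 19, 19, 22, 23, 29, 31, 32, 33, 38, 39]
Total comparisons: 9

The merged array is [19, 19, 19, 22, 23, 29, 31, 32, 33, 38, 39], requiring 9 comparisons. The merge step runs in O(n) time where n is the total number of elements.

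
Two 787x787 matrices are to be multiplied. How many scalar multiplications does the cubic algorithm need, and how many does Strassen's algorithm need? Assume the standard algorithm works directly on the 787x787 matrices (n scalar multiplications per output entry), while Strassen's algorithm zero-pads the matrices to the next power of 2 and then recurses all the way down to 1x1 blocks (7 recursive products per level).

Matrix multiplication for 787x787 matrices:

Strassen's algorithm requires power-of-2 dimensions. Pad 787x787 to 1024x1024 (next power of 2).

Standard algorithm: 787^3 = 487443403 multiplications
Strassen's algorithm: 7^(log2(1024)) = 7^10 = 282475249 multiplications
Savings: 487443403 - 282475249 = 204968154 multiplications

Standard: 487443403 multiplications (787^3). Strassen: 282475249 multiplications (7^10, after padding to 1024x1024). Strassen reduces 8 recursive multiplications to 7 at each level.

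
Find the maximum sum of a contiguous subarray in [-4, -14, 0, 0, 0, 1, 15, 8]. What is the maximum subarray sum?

Using Kadane's algorithm on [-4, -14, 0, 0, 0, 1, 15, 8]:

Scanning through the array:
Position 1 (value -14): max_ending_here = -14, max_so_far = -4
Position 2 (value 0): max_ending_here = 0, max_so_far = 0
Position 3 (value 0): max_ending_here = 0, max_so_far = 0
Position 4 (value 0): max_ending_here = 0, max_so_far = 0
Position 5 (value 1): max_ending_here = 1, max_so_far = 1
Position 6 (value 15): max_ending_here = 16, max_so_far = 16
Position 7 (value 8): max_ending_here = 24, max_so_far = 24

Maximum subarray: [0, 0, 0, 1, 15, 8]
Maximum sum: 24

The maximum subarray is [0, 0, 0, 1, 15, 8] with sum 24. This subarray runs from index 2 to index 7.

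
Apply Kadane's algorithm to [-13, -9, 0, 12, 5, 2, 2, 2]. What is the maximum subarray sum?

Using Kadane's algorithm on [-13, -9, 0, 12, 5, 2, 2, 2]:

Scanning through the array:
Position 1 (value -9): max_ending_here = -9, max_so_far = -9
Position 2 (value 0): max_ending_here = 0, max_so_far = 0
Position 3 (value 12): max_ending_here = 12, max_so_far = 12
Position 4 (value 5): max_ending_here = 17, max_so_far = 17
Position 5 (value 2): max_ending_here = 19, max_so_far = 19
Position 6 (value 2): max_ending_here = 21, max_so_far = 21
Position 7 (value 2): max_ending_here = 23, max_so_far = 23

Maximum subarray: [0, 12, 5, 2, 2, 2]
Maximum sum: 23

The maximum subarray is [0, 12, 5, 2, 2, 2] with sum 23. This subarray runs from index 2 to index 7.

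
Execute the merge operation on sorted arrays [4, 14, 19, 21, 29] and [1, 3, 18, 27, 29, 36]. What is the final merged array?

Merging process:

Compare 4 vs 1: take 1 from right. Merged: [1]
Compare 4 vs 3: take 3 from right. Merged: [1, 3]
Compare 4 vs 18: take 4 from left. Merged: [1, 3, 4]
Compare 14 vs 18: take 14 from left. Merged: [1, 3, 4, 14]
Compare 19 vs 18: take 18 from right. Merged: [1, 3, 4, 14, 18]
Compare 19 vs 27: take 19 from left. Merged: [1, 3, 4, 14, 18, 19]
Compare 21 vs 27: take 21 from left. Merged: [1, 3, 4, 14, 18, 19, 21]
Compare 29 vs 27: take 27 from right. Merged: [1, 3, 4, 14, 18, 19, 21, 27]
Compare 29 vs 29: take 29 from left. Merged: [1, 3, 4, 14, 18, 19, 21, 27, 29]
Append remaining from right: [29, 36]. Merged: [1, 3, 4, 14, 18, 19, 21, 27, 29, 29, 36]

Final merged array: [1, 3, 4, 14, 18, 19, 21, 27, 29, 29, 36]
Total comparisons: 9

The merged array is [1, 3, 4, 14, 18, 19, 21, 27, 29, 29, 36], requiring 9 comparisons. The merge step runs in O(n) time where n is the total number of elements.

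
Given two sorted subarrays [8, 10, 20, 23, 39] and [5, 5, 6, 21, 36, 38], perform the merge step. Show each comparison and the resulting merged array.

Merging process:

Compare 8 vs 5: take 5 from right. Merged: [5]
Compare 8 vs 5: take 5 from right. Merged: [5, 5]
Compare 8 vs 6: take 6 from right. Merged: [5, 5, 6]
Compare 8 vs 21: take 8 from left. Merged: [5, 5, 6, 8]
Compare 10 vs 21: take 10 from left. Merged: [5, 5, 6, 8, 10]
Compare 20 vs 21: take 20 from left. Merged: [5, 5, 6, 8, 10, 20]
Compare 23 vs 21: take 21 from right. Merged: [5, 5, 6, 8, 10, 20, 21]
Compare 23 vs 36: take 23 from left. Merged: [5, 5, 6, 8, 10, 20, 21, 23]
Compare 39 vs 36: take 36 from right. Merged: [5, 5, 6, 8, 10, 20, 21, 23, 36]
Compare 39 vs 38: take 38 from right. Merged: [5, 5, 6, 8, 10, 20, 21, 23, 36, 38]
Append remaining from left: [39]. Merged: [5, 5, 6, 8, 10, 20, 21, 23, 36, 38, 39]

Final merged array: [5, 5, 6, 8, 10, 20, 21, 23, 36, 38, 39]
Total comparisons: 10

The merged array is [5, 5, 6, 8, 10, 20, 21, 23, 36, 38, 39], requiring 10 comparisons. The merge step runs in O(n) time where n is the total number of elements.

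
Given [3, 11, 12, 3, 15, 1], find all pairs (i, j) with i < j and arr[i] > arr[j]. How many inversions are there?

Finding inversions in [3, 11, 12, 3, 15, 1]:

(0, 5): arr[0]=3 > arr[5]=1
(1, 3): arr[1]=11 > arr[3]=3
(1, 5): arr[1]=11 > arr[5]=1
(2, 3): arr[2]=12 > arr[3]=3
(2, 5): arr[2]=12 > arr[5]=1
(3, 5): arr[3]=3 > arr[5]=1
(4, 5): arr[4]=15 > arr[5]=1

Total inversions: 7

The array has 7 inversion(s): (0,5), (1,3), (1,5), (2,3), (2,5), (3,5), (4,5). Each pair (i,j) satisfies i < j and arr[i] > arr[j].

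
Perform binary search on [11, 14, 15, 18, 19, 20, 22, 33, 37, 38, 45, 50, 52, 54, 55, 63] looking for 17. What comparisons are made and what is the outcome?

Binary search for 17 in [11, 14, 15, 18, 19, 20, 22, 33, 37, 38, 45, 50, 52, 54, 55, 63]:

lo=0, hi=15, mid=7, arr[mid]=33 -> 33 > 17, search left half
lo=0, hi=6, mid=3, arr[mid]=18 -> 18 > 17, search left half
lo=0, hi=2, mid=1, arr[mid]=14 -> 14 < 17, search right half
lo=2, hi=2, mid=2, arr[mid]=15 -> 15 < 17, search right half
lo=3 > hi=2, target 17 not found

Binary search determines that 17 is not in the array after 4 comparisons. The search space was exhausted without finding the target.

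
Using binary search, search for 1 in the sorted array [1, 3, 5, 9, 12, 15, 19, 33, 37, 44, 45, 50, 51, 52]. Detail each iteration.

Binary search for 1 in [1, 3, 5, 9, 12, 15, 19, 33, 37, 44, 45, 50, 51, 52]:

lo=0, hi=13, mid=6, arr[mid]=19 -> 19 > 1, search left half
lo=0, hi=5, mid=2, arr[mid]=5 -> 5 > 1, search left half
lo=0, hi=1, mid=0, arr[mid]=1 -> Found target at index 0!

Binary search finds 1 at index 0 after 3 comparisons. The search repeatedly halves the search space by comparing with the middle element.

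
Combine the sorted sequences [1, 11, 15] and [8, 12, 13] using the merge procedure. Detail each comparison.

Merging process:

Compare 1 vs 8: take 1 from left. Merged: [1]
Compare 11 vs 8: take 8 from right. Merged: [1, 8]
Compare 11 vs 12: take 11 from left. Merged: [1, 8, 11]
Compare 15 vs 12: take 12 from right. Merged: [1, 8, 11, 12]
Compare 15 vs 13: take 13 from right. Merged: [1, 8, 11, 12, 13]
Append remaining from left: [15]. Merged: [1, 8, 11, 12, 13, 15]

Final merged array: [1, 8, 11, 12, 13, 15]
Total comparisons: 5

The merged array is [1, 8, 11, 12, 13, 15], requiring 5 comparisons. The merge step runs in O(n) time where n is the total number of elements.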